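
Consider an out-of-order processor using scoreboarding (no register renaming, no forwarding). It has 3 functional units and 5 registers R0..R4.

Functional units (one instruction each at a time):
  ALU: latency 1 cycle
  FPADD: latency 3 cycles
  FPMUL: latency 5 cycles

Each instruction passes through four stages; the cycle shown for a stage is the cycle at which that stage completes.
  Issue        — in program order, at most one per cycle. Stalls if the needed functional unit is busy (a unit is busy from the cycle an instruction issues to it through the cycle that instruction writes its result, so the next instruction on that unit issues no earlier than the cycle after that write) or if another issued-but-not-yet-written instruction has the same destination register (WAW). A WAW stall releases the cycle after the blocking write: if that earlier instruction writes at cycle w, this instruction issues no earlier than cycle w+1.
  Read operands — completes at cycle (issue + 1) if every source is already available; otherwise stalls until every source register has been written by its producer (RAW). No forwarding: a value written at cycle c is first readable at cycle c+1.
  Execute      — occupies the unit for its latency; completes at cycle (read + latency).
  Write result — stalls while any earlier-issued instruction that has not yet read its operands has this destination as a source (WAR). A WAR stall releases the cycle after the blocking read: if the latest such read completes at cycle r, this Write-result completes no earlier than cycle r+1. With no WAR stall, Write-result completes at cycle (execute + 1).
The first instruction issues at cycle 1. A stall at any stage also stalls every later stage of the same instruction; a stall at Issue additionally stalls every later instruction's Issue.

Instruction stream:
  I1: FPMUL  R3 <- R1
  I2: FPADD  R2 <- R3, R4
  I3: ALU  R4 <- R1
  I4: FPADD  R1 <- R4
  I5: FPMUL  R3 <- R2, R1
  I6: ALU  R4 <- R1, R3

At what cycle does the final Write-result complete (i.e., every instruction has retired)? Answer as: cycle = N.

I1  is:1  ro:2  ex:7  wr:8
I2  is:2  ro:9  ex:12  wr:13  — RAW R3: wait I1 write@8
I3  is:3  ro:4  ex:5  wr:10  — WAR R4: wait I2 read@9
I4  is:14  ro:15  ex:18  wr:19  — struct: FPADD busy until I2 writes@13
I5  is:15  ro:20  ex:25  wr:26  — RAW R1: wait I4 write@19
I6  is:16  ro:27  ex:28  wr:29  — RAW R3: wait I5 write@26

cycle = 29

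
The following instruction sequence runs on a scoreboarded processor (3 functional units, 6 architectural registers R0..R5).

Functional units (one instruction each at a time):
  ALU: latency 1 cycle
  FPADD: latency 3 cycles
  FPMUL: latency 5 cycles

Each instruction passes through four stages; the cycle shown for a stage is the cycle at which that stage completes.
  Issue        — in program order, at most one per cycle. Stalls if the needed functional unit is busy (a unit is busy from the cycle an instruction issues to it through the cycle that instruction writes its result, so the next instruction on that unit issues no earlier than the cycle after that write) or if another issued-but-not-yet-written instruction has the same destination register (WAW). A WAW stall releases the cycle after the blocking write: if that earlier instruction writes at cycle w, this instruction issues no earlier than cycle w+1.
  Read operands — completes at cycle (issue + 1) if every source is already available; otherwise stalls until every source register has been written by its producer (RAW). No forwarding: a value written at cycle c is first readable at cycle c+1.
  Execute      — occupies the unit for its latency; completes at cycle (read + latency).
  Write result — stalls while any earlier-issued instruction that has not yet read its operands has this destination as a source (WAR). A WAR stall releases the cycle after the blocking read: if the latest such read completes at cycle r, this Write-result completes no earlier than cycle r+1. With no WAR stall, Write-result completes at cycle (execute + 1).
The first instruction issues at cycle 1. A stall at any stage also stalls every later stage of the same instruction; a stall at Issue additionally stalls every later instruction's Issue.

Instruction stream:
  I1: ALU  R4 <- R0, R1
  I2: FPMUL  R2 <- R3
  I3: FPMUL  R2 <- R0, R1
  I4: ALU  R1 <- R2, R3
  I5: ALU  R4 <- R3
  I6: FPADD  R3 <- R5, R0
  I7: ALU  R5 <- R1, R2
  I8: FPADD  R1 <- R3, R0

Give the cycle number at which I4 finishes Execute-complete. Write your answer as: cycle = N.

cycle = 19

[1] issue I1 (ALU)
[2] I1 read-ops | issue I2 (FPMUL)
[3] I1 finished on ALU | I2 read-ops
[4] I1→R4
[8] I2 finished on FPMUL
[9] I2→R2
[10] issue I3 (FPMUL)
[11] I3 read-ops | issue I4 (ALU)
[16] I3 finished on FPMUL
[17] I3→R2
[18] I4 read-ops
[19] I4 finished on ALU
[20] I4→R1
[21] issue I5 (ALU)
[22] I5 read-ops | issue I6 (FPADD)
[23] I5 finished on ALU | I6 read-ops
[24] I5→R4
[25] issue I7 (ALU)
[26] I6 finished on FPADD | I7 read-ops
[27] I6→R3 | I7 finished on ALU
[28] I7→R5 | issue I8 (FPADD)
[29] I8 read-ops
[32] I8 finished on FPADD
[33] I8→R1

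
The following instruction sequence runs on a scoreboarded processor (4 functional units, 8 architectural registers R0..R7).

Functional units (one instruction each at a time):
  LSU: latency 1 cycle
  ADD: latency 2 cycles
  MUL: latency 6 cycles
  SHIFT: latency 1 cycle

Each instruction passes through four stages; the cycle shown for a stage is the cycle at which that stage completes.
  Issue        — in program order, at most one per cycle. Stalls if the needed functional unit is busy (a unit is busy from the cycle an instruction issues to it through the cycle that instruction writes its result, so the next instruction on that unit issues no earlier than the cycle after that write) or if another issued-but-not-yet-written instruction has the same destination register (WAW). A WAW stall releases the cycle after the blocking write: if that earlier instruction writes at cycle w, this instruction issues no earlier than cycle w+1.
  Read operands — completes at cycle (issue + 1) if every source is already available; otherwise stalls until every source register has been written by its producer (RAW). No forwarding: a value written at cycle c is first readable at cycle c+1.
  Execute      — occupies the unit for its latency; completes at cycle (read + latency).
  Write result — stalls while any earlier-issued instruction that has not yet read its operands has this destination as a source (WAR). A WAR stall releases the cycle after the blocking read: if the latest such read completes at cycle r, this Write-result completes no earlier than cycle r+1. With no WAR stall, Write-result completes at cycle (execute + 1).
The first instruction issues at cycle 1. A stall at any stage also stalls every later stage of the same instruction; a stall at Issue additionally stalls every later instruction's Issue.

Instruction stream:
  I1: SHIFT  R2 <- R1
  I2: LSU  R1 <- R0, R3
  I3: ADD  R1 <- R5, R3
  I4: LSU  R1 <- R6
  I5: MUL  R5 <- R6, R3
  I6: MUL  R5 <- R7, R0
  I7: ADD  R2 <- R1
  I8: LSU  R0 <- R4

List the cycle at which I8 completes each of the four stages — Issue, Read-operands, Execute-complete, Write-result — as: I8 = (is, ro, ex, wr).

I1: IS=1 RO=2 EX=3 WR=4
I2: IS=2 RO=3 EX=4 WR=5
I3: IS=6 RO=7 EX=9 WR=10  [WAW R1: wait I2 write@5]
I4: IS=11 RO=12 EX=13 WR=14  [WAW R1: wait I3 write@10]
I5: IS=12 RO=13 EX=19 WR=20
I6: IS=21 RO=22 EX=28 WR=29  [struct: MUL busy until I5 writes@20]
I7: IS=22 RO=23 EX=25 WR=26
I8: IS=23 RO=24 EX=25 WR=26

I8 = (23, 24, 25, 26)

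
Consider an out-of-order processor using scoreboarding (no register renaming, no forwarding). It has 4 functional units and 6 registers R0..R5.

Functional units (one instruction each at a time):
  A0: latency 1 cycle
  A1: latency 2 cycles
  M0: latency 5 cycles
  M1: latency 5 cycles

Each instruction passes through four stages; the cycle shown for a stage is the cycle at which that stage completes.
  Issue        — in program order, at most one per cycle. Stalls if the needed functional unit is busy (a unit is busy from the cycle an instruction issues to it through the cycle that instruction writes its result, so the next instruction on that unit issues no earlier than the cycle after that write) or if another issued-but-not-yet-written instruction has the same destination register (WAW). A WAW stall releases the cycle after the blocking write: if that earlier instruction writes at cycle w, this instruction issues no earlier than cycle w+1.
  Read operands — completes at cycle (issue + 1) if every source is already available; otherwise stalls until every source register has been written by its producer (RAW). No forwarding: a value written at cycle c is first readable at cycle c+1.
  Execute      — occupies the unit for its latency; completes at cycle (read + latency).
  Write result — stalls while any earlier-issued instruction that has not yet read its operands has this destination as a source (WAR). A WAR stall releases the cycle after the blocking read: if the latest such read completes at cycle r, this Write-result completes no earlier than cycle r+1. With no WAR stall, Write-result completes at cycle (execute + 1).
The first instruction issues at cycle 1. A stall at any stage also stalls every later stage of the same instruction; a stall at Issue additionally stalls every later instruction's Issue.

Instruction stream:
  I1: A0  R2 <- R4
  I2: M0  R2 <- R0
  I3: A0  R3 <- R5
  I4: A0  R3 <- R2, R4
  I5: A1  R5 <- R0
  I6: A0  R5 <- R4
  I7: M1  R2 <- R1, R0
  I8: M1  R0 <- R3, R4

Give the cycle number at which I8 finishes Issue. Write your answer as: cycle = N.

t=1  I1 issues→A0
t=2  I1 reads
t=3  I1 exec-done
t=4  I1 writes R2
t=5  I2 issues→M0
t=6  I2 reads, I3 issues→A0
t=7  I3 reads
t=8  I3 exec-done
t=9  I3 writes R3
t=10  I4 issues→A0
t=11  I2 exec-done, I5 issues→A1
t=12  I2 writes R2, I5 reads
t=13  I4 reads
t=14  I4 exec-done, I5 exec-done
t=15  I4 writes R3, I5 writes R5
t=16  I6 issues→A0
t=17  I6 reads, I7 issues→M1
t=18  I6 exec-done, I7 reads
t=19  I6 writes R5
t=23  I7 exec-done
t=24  I7 writes R2
t=25  I8 issues→M1
t=26  I8 reads
t=31  I8 exec-done
t=32  I8 writes R0

cycle = 25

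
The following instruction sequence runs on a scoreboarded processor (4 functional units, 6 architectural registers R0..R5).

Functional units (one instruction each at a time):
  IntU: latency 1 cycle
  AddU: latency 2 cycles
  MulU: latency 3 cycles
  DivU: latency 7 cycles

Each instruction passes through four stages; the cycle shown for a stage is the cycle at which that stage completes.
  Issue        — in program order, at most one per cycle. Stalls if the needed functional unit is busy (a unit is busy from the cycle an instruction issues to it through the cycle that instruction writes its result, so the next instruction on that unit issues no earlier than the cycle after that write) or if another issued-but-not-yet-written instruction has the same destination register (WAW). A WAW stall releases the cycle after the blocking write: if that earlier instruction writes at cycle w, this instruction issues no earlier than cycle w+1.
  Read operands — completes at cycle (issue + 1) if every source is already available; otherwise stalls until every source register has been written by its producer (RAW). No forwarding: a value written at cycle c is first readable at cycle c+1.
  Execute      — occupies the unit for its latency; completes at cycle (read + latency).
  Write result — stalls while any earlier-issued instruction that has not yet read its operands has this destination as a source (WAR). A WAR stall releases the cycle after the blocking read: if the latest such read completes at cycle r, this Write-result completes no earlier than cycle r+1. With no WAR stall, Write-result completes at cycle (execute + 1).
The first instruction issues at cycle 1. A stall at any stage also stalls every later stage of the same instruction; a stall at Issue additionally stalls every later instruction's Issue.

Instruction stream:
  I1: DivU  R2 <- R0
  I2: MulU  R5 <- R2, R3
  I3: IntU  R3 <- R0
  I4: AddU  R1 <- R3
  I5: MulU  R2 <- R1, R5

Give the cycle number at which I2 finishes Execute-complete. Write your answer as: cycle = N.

cycle = 14

t=1  issue I1 (DivU)
t=2  I1 read-ops | issue I2 (MulU)
t=3  issue I3 (IntU)
t=4  I3 read-ops | issue I4 (AddU)
t=5  I3 finished on IntU
t=9  I1 finished on DivU
t=10  I1→R2
t=11  I2 read-ops
t=12  I3→R3
t=13  I4 read-ops
t=14  I2 finished on MulU
t=15  I2→R5 | I4 finished on AddU
t=16  I4→R1 | issue I5 (MulU)
t=17  I5 read-ops
t=20  I5 finished on MulU
t=21  I5→R2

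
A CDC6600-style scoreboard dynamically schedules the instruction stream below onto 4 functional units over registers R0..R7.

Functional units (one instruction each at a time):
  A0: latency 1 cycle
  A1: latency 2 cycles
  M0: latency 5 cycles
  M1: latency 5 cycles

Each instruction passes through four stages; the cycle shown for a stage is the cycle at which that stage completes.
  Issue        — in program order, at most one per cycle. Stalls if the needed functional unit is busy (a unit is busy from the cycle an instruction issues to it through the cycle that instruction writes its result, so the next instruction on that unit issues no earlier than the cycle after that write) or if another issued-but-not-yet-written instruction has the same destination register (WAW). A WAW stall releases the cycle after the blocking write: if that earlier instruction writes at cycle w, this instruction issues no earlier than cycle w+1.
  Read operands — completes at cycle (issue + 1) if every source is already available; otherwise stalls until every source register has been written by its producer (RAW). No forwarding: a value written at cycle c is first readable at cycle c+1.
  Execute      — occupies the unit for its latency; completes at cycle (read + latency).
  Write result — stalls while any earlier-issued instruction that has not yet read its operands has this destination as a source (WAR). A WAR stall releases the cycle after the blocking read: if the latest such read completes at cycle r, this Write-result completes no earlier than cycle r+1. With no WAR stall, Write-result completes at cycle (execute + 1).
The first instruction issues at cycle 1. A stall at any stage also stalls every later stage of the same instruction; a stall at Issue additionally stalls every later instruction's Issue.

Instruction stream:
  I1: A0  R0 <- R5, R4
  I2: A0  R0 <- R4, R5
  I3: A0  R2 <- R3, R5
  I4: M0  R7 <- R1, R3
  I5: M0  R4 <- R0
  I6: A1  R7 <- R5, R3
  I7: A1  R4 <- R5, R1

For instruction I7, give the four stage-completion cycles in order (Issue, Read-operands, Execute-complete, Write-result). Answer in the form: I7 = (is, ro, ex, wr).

I7 = (26, 27, 29, 30)

  I1 | 1 | 2 | 3 | 4
  I2 | 5 | 6 | 7 | 8   struct: A0 busy until I1 writes@4
  I3 | 9 | 10 | 11 | 12   struct: A0 busy until I2 writes@8
  I4 | 10 | 11 | 16 | 17
  I5 | 18 | 19 | 24 | 25   struct: M0 busy until I4 writes@17
  I6 | 19 | 20 | 22 | 23
  I7 | 26 | 27 | 29 | 30   WAW R4: wait I5 write@25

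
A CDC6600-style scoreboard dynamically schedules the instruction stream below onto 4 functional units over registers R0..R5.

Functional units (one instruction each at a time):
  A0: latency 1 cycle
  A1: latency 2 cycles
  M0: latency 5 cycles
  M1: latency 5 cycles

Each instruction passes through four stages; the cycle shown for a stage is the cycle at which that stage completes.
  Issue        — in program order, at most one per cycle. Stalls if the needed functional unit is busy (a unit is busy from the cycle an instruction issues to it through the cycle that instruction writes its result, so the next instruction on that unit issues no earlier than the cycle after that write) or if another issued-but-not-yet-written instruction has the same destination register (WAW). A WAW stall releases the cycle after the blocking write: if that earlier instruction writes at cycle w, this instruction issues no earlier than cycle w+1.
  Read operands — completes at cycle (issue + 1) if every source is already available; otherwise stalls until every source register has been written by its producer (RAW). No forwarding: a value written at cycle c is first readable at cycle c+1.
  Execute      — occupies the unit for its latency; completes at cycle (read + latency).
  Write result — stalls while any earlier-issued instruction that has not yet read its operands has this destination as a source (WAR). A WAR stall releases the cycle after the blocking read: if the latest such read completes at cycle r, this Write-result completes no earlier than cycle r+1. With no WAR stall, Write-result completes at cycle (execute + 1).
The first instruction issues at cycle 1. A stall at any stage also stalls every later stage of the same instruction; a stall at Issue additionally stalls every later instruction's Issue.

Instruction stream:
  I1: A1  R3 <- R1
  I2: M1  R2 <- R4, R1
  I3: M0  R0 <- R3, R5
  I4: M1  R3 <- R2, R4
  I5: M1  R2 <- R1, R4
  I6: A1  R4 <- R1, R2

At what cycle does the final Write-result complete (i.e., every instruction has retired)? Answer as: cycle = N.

cycle = 29

1) issue 1, read 2, done 4, write 5
2) issue 2, read 3, done 8, write 9
3) issue 3, read 6, done 11, write 12  <RAW R3: wait I1 write@5>
4) issue 10, read 11, done 16, write 17  <struct: M1 busy until I2 writes@9>
5) issue 18, read 19, done 24, write 25  <struct: M1 busy until I4 writes@17>
6) issue 19, read 26, done 28, write 29  <RAW R2: wait I5 write@25>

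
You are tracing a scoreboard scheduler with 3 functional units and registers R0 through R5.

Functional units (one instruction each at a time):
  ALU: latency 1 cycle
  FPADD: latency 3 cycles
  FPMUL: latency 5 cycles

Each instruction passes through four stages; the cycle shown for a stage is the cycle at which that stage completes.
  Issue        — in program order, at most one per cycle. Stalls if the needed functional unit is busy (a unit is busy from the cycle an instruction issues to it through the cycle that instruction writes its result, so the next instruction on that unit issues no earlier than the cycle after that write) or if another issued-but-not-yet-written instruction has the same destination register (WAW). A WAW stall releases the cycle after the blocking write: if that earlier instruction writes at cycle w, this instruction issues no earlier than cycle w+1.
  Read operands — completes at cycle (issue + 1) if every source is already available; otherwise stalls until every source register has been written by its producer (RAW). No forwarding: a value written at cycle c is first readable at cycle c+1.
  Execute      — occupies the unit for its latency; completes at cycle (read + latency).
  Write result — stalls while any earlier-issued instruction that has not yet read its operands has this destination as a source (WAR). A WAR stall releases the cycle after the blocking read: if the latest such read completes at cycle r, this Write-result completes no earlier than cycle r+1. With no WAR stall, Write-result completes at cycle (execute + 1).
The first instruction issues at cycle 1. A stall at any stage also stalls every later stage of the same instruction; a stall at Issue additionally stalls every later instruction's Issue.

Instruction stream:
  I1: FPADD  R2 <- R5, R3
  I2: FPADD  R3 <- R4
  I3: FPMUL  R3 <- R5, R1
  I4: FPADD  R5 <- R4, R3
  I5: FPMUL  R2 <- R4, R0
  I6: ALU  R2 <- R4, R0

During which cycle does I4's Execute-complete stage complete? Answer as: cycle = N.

1) issue 1, read 2, done 5, write 6
2) issue 7, read 8, done 11, write 12  <struct: FPADD busy until I1 writes@6>
3) issue 13, read 14, done 19, write 20  <WAW R3: wait I2 write@12>
4) issue 14, read 21, done 24, write 25  <RAW R3: wait I3 write@20>
5) issue 21, read 22, done 27, write 28  <struct: FPMUL busy until I3 writes@20>
6) issue 29, read 30, done 31, write 32  <WAW R2: wait I5 write@28>

cycle = 24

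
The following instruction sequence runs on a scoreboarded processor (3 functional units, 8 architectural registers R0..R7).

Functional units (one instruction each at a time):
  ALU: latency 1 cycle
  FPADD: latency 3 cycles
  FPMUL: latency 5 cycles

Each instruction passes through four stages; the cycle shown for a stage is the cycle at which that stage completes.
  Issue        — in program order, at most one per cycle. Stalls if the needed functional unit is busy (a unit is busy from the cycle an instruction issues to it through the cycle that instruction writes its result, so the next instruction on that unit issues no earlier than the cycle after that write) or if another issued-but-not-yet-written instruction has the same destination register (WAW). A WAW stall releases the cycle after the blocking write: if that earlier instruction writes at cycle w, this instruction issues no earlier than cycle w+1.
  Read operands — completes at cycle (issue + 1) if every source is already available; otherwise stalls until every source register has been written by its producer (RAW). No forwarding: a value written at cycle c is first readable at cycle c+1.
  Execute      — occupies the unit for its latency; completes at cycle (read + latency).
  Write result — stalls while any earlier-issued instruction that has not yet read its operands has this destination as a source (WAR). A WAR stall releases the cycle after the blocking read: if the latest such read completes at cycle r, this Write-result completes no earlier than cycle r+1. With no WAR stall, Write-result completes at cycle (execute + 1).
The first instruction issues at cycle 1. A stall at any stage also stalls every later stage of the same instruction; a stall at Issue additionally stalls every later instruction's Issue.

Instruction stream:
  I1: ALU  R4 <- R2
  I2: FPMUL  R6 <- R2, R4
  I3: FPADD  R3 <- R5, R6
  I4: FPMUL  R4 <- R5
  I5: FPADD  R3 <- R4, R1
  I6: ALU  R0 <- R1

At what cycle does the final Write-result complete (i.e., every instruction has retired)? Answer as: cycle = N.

cycle = 24

  I1 | 1 | 2 | 3 | 4
  I2 | 2 | 5 | 10 | 11   RAW R4: wait I1 write@4
  I3 | 3 | 12 | 15 | 16   RAW R6: wait I2 write@11
  I4 | 12 | 13 | 18 | 19   struct: FPMUL busy until I2 writes@11
  I5 | 17 | 20 | 23 | 24   struct: FPADD busy until I3 writes@16 · RAW R4: wait I4 write@19
  I6 | 18 | 19 | 20 | 21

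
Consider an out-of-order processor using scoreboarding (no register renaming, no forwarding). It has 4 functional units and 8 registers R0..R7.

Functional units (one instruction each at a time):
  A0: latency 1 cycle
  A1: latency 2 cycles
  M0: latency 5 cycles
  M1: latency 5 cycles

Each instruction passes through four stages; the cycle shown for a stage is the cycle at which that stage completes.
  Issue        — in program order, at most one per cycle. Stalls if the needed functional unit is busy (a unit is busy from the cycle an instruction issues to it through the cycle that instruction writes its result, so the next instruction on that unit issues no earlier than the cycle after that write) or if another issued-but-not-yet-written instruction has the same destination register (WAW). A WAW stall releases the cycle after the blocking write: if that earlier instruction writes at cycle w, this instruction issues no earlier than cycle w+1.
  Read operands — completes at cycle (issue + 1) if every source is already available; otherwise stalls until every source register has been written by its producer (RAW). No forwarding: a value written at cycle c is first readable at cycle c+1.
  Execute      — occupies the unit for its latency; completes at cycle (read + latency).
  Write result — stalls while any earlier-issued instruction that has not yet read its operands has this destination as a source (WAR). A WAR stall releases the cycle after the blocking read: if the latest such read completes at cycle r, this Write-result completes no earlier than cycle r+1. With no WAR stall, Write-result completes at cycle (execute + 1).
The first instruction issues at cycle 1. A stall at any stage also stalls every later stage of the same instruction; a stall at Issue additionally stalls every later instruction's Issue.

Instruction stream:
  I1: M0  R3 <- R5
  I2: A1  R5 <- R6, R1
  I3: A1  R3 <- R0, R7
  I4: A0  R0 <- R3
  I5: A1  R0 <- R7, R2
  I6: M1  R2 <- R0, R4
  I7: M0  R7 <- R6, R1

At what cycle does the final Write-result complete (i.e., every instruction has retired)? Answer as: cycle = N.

I1 -> (1, 2, 7, 8)
I2 -> (2, 3, 5, 6)
I3 -> (9, 10, 12, 13)  // WAW R3: wait I1 write@8
I4 -> (10, 14, 15, 16)  // RAW R3: wait I3 write@13
I5 -> (17, 18, 20, 21)  // WAW R0: wait I4 write@16
I6 -> (18, 22, 27, 28)  // RAW R0: wait I5 write@21
I7 -> (19, 20, 25, 26)

cycle = 28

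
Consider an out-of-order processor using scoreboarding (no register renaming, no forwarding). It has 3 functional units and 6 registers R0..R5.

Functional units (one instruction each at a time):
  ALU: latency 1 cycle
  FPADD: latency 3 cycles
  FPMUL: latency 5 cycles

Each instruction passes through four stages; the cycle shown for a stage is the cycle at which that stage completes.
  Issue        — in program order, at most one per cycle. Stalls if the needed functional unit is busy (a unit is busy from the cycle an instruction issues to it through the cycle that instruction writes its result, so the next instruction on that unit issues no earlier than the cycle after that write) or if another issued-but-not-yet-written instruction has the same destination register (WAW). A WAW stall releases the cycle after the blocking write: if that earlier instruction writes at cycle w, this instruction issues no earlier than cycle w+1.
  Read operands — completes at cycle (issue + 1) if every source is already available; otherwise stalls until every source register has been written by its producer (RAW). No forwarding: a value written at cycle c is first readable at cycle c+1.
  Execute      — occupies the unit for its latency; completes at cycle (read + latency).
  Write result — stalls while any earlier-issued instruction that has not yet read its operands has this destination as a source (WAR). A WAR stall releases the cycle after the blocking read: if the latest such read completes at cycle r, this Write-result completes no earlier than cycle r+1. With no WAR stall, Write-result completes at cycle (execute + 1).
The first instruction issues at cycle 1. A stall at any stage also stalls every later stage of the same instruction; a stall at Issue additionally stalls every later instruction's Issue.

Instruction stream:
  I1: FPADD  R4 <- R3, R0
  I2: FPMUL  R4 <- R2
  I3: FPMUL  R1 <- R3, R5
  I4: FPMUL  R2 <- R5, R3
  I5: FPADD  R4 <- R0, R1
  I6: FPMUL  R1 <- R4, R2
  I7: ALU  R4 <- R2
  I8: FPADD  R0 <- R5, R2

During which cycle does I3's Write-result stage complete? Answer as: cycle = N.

cycle = 22

c1: I1 issues→FPADD
c2: I1 reads
c5: I1 exec-done
c6: I1 writes R4
c7: I2 issues→FPMUL
c8: I2 reads
c13: I2 exec-done
c14: I2 writes R4
c15: I3 issues→FPMUL
c16: I3 reads
c21: I3 exec-done
c22: I3 writes R1
c23: I4 issues→FPMUL
c24: I4 reads, I5 issues→FPADD
c25: I5 reads
c28: I5 exec-done
c29: I4 exec-done, I5 writes R4
c30: I4 writes R2
c31: I6 issues→FPMUL
c32: I6 reads, I7 issues→ALU
c33: I7 reads, I8 issues→FPADD
c34: I7 exec-done, I8 reads
c35: I7 writes R4
c37: I6 exec-done, I8 exec-done
c38: I6 writes R1, I8 writes R0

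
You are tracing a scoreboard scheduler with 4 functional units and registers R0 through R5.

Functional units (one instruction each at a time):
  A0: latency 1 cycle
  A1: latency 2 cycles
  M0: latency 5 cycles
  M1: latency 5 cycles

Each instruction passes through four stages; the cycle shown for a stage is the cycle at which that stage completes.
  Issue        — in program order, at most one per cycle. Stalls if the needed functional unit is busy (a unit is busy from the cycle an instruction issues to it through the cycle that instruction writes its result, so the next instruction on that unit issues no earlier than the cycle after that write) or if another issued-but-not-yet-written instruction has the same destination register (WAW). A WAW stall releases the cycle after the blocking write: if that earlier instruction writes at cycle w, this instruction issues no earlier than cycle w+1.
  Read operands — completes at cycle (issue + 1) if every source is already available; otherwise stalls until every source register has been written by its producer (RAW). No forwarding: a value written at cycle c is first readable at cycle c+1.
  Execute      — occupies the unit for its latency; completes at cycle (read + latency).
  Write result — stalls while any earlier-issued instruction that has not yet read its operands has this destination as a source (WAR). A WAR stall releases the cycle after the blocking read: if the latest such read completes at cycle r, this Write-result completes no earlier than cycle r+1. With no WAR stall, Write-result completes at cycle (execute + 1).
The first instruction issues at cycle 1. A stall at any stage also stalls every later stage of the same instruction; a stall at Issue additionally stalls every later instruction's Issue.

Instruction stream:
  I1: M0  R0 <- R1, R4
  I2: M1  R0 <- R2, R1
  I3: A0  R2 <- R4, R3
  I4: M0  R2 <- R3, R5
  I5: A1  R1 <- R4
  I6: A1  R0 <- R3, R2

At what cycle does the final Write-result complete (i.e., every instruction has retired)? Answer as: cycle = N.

I1: IS=1 RO=2 EX=7 WR=8
I2: IS=9 RO=10 EX=15 WR=16  [WAW R0: wait I1 write@8]
I3: IS=10 RO=11 EX=12 WR=13
I4: IS=14 RO=15 EX=20 WR=21  [WAW R2: wait I3 write@13]
I5: IS=15 RO=16 EX=18 WR=19
I6: IS=20 RO=22 EX=24 WR=25  [struct: A1 busy until I5 writes@19; RAW R2: wait I4 write@21]

cycle = 25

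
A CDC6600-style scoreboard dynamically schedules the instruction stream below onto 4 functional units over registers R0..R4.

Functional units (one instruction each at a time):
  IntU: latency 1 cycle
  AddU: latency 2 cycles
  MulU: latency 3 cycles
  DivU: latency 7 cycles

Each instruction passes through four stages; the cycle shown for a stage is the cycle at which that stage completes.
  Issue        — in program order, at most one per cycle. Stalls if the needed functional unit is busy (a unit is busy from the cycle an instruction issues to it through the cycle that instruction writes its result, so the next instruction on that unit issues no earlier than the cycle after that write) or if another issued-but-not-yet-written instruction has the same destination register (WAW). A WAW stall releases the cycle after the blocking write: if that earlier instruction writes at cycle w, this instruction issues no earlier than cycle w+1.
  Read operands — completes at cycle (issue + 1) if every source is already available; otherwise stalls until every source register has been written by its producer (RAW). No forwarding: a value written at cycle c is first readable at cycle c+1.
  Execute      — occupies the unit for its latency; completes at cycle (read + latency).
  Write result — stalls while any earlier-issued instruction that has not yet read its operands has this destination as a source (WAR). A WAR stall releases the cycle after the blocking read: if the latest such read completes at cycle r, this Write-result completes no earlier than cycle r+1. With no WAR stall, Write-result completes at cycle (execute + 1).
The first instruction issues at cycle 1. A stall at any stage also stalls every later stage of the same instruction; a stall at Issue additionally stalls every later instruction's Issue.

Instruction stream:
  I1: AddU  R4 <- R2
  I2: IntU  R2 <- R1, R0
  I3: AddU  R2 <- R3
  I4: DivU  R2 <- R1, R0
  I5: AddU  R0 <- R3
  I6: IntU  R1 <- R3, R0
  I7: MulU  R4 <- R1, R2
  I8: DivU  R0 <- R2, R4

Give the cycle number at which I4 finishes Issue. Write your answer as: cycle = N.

t=1  I1 issues→AddU
t=2  I1 reads, I2 issues→IntU
t=3  I2 reads
t=4  I1 exec-done, I2 exec-done
t=5  I1 writes R4, I2 writes R2
t=6  I3 issues→AddU
t=7  I3 reads
t=9  I3 exec-done
t=10  I3 writes R2
t=11  I4 issues→DivU
t=12  I4 reads, I5 issues→AddU
t=13  I5 reads, I6 issues→IntU
t=14  I7 issues→MulU
t=15  I5 exec-done
t=16  I5 writes R0
t=17  I6 reads
t=18  I6 exec-done
t=19  I4 exec-done, I6 writes R1
t=20  I4 writes R2
t=21  I7 reads, I8 issues→DivU
t=24  I7 exec-done
t=25  I7 writes R4
t=26  I8 reads
t=33  I8 exec-done
t=34  I8 writes R0

cycle = 11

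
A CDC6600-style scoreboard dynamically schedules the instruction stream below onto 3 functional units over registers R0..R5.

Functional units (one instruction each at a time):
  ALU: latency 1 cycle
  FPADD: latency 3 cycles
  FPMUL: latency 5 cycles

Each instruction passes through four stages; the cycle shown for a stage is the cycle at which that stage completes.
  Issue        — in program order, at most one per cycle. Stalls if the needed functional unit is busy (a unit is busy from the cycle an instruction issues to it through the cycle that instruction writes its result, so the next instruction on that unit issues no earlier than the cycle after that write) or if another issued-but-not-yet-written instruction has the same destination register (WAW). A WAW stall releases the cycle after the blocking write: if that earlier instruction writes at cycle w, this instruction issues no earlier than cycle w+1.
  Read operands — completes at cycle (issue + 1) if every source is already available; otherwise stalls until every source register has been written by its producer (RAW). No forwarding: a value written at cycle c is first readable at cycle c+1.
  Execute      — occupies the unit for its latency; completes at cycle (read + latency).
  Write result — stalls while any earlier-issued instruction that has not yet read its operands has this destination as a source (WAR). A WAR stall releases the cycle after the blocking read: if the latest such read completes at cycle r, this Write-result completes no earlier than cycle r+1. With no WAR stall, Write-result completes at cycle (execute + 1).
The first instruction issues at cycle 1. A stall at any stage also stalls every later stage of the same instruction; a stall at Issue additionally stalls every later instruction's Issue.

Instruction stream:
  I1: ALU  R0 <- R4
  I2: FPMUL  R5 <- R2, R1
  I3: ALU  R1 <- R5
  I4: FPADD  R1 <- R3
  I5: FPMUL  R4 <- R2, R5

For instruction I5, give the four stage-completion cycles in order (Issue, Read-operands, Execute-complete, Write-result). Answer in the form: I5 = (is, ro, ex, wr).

I5 = (14, 15, 20, 21)

[I1] 1/2/3/4
[I2] 2/3/8/9
[I3] 5/10/11/12  (struct: ALU busy until I1 writes@4; RAW R5: wait I2 write@9)
[I4] 13/14/17/18  (WAW R1: wait I3 write@12)
[I5] 14/15/20/21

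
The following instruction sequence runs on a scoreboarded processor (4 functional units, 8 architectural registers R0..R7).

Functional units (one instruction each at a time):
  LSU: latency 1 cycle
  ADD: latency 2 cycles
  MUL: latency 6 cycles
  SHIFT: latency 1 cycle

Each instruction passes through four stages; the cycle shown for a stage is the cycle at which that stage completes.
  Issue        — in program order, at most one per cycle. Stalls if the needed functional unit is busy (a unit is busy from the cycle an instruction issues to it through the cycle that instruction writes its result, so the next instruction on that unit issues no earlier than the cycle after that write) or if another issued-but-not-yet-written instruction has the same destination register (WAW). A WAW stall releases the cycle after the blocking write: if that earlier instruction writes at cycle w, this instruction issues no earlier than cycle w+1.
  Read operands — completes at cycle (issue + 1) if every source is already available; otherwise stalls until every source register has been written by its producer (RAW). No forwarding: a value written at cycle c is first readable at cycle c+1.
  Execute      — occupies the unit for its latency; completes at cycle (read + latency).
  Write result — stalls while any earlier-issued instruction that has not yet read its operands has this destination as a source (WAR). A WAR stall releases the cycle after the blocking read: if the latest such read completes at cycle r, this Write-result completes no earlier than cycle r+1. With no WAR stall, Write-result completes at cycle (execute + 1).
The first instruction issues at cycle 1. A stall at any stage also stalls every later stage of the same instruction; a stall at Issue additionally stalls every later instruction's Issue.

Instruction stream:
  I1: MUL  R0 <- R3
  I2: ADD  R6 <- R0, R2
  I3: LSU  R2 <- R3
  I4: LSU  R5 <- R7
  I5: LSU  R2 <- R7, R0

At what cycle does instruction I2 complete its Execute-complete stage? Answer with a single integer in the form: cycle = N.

c1: I1 issues→MUL
c2: I1 reads | I2 issues→ADD
c3: I3 issues→LSU
c4: I3 reads
c5: I3 exec-done
c8: I1 exec-done
c9: I1 writes R0
c10: I2 reads
c11: I3 writes R2
c12: I2 exec-done | I4 issues→LSU
c13: I2 writes R6 | I4 reads
c14: I4 exec-done
c15: I4 writes R5
c16: I5 issues→LSU
c17: I5 reads
c18: I5 exec-done
c19: I5 writes R2

cycle = 12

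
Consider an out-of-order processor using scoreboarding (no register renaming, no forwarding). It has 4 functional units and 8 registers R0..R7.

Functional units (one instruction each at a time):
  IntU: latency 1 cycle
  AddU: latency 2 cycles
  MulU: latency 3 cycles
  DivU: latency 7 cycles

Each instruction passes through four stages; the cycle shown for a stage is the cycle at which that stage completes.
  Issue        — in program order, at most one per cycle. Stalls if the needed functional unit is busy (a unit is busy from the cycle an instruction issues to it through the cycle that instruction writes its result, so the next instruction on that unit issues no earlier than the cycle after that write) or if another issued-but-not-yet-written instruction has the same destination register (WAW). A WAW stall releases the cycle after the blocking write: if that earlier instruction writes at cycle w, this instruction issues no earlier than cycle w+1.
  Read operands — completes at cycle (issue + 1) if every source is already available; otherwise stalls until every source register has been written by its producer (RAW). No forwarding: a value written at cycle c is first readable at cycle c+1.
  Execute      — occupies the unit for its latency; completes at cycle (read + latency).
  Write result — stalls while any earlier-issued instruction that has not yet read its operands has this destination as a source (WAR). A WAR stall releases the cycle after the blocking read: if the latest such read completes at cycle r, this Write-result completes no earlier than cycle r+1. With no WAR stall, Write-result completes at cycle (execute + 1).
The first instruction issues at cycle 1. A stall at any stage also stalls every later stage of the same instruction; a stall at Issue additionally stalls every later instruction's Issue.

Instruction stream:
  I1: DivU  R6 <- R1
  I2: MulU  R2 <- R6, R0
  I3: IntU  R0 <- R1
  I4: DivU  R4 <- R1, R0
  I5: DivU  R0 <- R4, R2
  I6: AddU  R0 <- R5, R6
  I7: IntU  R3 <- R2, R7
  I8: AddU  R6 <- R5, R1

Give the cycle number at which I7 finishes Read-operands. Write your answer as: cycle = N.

I1 -> (1, 2, 9, 10)
I2 -> (2, 11, 14, 15)  // RAW R6: wait I1 write@10
I3 -> (3, 4, 5, 12)  // WAR R0: wait I2 read@11
I4 -> (11, 13, 20, 21)  // struct: DivU busy until I1 writes@10, RAW R0: wait I3 write@12
I5 -> (22, 23, 30, 31)  // struct: DivU busy until I4 writes@21
I6 -> (32, 33, 35, 36)  // WAW R0: wait I5 write@31
I7 -> (33, 34, 35, 36)
I8 -> (37, 38, 40, 41)  // struct: AddU busy until I6 writes@36

cycle = 34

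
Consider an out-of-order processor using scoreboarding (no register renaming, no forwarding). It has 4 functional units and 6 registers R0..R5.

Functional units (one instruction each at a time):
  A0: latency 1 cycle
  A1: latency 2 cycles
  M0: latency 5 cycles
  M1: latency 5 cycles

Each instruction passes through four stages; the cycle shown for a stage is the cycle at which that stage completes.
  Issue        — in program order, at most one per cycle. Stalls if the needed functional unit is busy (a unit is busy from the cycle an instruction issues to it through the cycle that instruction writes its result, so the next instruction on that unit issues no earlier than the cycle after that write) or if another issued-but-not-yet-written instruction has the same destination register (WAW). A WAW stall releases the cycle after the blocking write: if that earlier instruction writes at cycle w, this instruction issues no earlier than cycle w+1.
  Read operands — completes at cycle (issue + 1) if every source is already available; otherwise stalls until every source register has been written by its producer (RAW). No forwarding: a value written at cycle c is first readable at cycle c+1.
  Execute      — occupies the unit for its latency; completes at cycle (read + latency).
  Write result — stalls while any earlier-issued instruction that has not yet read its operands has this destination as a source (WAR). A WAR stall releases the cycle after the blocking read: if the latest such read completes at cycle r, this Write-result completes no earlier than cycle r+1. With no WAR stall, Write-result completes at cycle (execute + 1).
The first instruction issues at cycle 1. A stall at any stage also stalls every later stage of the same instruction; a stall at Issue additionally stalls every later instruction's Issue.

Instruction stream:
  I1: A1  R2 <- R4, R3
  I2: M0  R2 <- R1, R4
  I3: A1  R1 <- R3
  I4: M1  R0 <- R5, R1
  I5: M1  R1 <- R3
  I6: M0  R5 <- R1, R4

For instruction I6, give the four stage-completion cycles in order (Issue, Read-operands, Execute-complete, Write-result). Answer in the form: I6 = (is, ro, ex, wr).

[I1] 1/2/4/5
[I2] 6/7/12/13  (WAW R2: wait I1 write@5)
[I3] 7/8/10/11
[I4] 8/12/17/18  (RAW R1: wait I3 write@11)
[I5] 19/20/25/26  (struct: M1 busy until I4 writes@18)
[I6] 20/27/32/33  (RAW R1: wait I5 write@26)

I6 = (20, 27, 32, 33)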